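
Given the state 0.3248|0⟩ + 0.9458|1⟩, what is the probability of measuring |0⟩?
0.1055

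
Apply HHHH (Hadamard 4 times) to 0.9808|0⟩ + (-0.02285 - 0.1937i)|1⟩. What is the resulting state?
0.9808|0⟩ + (-0.02285 - 0.1937i)|1⟩

H² = I, so an even number of Hadamards cancels: H^4 = I and the state is unchanged.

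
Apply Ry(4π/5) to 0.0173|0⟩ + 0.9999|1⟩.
-0.9456|0⟩ + 0.3254|1⟩

Ry(4π/5) = [[cos(θ/2), −sin(θ/2)], [sin(θ/2), cos(θ/2)]]; θ = 4π/5, cos(θ/2) ≈ 0.309017, sin(θ/2) ≈ 0.951057.
With a = amp(|0⟩) = 0.0173 and b = amp(|1⟩) = 0.9999:
new amp(|0⟩) = (0.309017)·a + (-0.951057)·b = -0.9456
new amp(|1⟩) = (0.951057)·a + (0.309017)·b = 0.3254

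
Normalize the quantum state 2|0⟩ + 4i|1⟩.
1/√5|0⟩ + 0.8944i|1⟩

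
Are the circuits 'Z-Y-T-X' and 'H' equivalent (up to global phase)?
No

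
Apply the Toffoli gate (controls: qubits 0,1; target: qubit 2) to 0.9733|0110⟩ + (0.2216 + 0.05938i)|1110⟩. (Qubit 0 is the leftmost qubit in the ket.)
0.9733|0110⟩ + (0.2216 + 0.05938i)|1100⟩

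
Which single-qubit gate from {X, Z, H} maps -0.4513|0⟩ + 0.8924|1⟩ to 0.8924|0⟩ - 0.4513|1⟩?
X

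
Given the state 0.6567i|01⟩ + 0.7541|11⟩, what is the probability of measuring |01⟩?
0.4313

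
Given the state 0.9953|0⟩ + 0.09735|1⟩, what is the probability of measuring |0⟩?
0.9906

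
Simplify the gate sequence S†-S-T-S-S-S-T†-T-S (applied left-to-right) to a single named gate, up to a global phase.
T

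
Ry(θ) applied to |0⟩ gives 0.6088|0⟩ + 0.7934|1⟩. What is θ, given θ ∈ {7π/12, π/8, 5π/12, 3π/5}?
7π/12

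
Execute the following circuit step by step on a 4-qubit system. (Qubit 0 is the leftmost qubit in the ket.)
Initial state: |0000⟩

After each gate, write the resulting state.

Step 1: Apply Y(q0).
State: i|1000⟩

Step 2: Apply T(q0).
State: (-1/√2 + (1/√2)i)|1000⟩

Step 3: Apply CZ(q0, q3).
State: (-1/√2 + (1/√2)i)|1000⟩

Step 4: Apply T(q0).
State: -|1000⟩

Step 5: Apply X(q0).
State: -|0000⟩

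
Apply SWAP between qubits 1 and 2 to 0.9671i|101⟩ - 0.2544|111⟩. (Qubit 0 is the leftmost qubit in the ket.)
0.9671i|110⟩ - 0.2544|111⟩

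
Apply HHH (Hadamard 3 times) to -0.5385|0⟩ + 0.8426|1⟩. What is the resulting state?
0.215|0⟩ - 0.9766|1⟩

H² = I, so H^3 = H: a single Hadamard. With (a, b) = (-0.5385, 0.8426), H gives ((a + b)/√2, (a − b)/√2) = (0.215, -0.9766).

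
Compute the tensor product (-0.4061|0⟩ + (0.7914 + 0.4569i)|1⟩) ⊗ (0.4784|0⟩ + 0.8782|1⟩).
-0.1943|00⟩ - 0.3566|01⟩ + (0.3786 + 0.2186i)|10⟩ + (0.695 + 0.4012i)|11⟩

amp(|b₁b₂…⟩) = product of the factor amplitudes for bits b₁, b₂, …; only kets whose every factor amplitude is nonzero survive.
|00⟩: (-0.4061)(0.4784) = -0.1943
|01⟩: (-0.4061)(0.8782) = -0.3566
|10⟩: (0.7914 + 0.4569i)(0.4784) = (0.3786 + 0.2186i)
|11⟩: (0.7914 + 0.4569i)(0.8782) = (0.695 + 0.4012i)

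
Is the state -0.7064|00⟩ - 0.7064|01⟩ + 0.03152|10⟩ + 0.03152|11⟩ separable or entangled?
Separable

Writing the state as a|00⟩ + b|01⟩ + c|10⟩ + d|11⟩, it is a product state iff ad − bc = 0.
Here (a, b, c, d) = (-0.7064, -0.7064, 0.03152, 0.03152): ad − bc = (-0.7064)(0.03152) − (-0.7064)(0.03152) = 0, so the state is separable.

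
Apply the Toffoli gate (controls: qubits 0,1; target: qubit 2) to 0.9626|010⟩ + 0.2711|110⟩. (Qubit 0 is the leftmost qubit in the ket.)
0.9626|010⟩ + 0.2711|111⟩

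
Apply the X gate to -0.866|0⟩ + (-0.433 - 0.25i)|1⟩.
(-0.433 - 0.25i)|0⟩ - 0.866|1⟩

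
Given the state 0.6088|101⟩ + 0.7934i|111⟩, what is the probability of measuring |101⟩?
0.3706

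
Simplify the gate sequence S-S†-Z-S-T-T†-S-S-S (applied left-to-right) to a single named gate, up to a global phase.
Z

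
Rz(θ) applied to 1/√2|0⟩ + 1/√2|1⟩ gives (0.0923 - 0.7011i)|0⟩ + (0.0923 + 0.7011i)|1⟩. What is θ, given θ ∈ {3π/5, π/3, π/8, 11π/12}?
11π/12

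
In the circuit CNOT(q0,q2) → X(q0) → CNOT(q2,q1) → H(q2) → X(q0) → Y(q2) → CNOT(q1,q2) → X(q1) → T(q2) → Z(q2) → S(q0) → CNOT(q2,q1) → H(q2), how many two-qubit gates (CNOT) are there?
4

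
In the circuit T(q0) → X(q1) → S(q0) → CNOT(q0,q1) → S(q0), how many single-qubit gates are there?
4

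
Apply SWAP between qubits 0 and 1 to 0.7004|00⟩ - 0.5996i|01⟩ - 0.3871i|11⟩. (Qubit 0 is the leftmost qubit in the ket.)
0.7004|00⟩ - 0.5996i|10⟩ - 0.3871i|11⟩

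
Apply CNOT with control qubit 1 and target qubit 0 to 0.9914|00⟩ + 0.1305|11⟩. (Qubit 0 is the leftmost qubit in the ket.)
0.9914|00⟩ + 0.1305|01⟩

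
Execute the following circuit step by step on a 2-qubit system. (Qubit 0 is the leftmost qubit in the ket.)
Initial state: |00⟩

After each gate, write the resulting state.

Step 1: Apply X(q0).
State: |10⟩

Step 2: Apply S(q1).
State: |10⟩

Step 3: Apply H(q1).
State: 1/√2|10⟩ + 1/√2|11⟩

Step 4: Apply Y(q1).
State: -(1/√2)i|10⟩ + (1/√2)i|11⟩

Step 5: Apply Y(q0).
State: -1/√2|00⟩ + 1/√2|01⟩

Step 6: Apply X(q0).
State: -1/√2|10⟩ + 1/√2|11⟩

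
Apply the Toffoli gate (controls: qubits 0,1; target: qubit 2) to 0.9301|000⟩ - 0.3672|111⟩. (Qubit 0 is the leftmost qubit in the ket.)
0.9301|000⟩ - 0.3672|110⟩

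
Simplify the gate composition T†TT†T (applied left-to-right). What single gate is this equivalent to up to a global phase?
I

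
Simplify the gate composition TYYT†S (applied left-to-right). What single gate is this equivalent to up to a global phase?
S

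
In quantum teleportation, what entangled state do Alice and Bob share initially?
Bell state |Φ+⟩ = (|00⟩ + |11⟩)/√2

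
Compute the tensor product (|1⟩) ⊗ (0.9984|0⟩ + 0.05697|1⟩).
0.9984|10⟩ + 0.05697|11⟩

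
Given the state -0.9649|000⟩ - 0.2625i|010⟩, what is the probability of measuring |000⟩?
0.931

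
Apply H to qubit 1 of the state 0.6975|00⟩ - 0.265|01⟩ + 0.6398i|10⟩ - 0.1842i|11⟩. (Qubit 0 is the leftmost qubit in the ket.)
0.3058|00⟩ + 0.6806|01⟩ + 0.3222i|10⟩ + 0.5827i|11⟩

H on qubit 1 mixes each pair of kets that differ only in qubit 1: amplitudes (a, b) of (|…0…⟩, |…1…⟩) become ((a + b)/√2, (a − b)/√2). Kets absent from the input have amplitude 0.
(|00⟩, |01⟩): (a, b) = (0.6975, -0.265) → (0.3058, 0.6806)
(|10⟩, |11⟩): (a, b) = (0.6398i, -0.1842i) → (0.3222i, 0.5827i)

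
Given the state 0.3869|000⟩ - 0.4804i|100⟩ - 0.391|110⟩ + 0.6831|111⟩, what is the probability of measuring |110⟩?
0.1529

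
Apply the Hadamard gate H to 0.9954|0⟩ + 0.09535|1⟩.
0.7713|0⟩ + 0.6364|1⟩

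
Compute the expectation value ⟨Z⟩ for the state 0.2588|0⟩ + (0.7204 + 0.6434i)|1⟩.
-0.866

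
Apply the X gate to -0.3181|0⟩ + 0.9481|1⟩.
0.9481|0⟩ - 0.3181|1⟩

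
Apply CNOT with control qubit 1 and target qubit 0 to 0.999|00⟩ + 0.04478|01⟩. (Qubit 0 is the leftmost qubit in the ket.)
0.999|00⟩ + 0.04478|11⟩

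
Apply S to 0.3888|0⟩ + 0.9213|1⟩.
0.3888|0⟩ + 0.9213i|1⟩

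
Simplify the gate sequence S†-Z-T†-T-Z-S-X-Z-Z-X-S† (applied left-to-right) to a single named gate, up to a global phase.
S†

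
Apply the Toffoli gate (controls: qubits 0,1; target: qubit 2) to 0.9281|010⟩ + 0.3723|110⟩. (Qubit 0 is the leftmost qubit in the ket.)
0.9281|010⟩ + 0.3723|111⟩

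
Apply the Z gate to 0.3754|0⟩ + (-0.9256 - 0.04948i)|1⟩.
0.3754|0⟩ + (0.9256 + 0.04948i)|1⟩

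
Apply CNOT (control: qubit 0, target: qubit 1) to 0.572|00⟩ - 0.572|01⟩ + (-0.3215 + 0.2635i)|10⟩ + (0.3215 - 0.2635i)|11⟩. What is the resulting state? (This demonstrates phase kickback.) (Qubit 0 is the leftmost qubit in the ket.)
0.572|00⟩ - 0.572|01⟩ + (0.3215 - 0.2635i)|10⟩ + (-0.3215 + 0.2635i)|11⟩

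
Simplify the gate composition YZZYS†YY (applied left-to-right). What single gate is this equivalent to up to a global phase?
S†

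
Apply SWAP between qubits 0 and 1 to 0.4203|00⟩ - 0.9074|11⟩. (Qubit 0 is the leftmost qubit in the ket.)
0.4203|00⟩ - 0.9074|11⟩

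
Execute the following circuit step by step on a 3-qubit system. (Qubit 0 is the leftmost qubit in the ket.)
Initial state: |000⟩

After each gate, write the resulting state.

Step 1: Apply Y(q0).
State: i|100⟩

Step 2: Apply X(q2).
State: i|101⟩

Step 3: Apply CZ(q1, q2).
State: i|101⟩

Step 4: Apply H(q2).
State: (1/√2)i|100⟩ - (1/√2)i|101⟩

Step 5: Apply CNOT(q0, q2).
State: -(1/√2)i|100⟩ + (1/√2)i|101⟩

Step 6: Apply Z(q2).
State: -(1/√2)i|100⟩ - (1/√2)i|101⟩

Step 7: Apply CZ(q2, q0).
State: -(1/√2)i|100⟩ + (1/√2)i|101⟩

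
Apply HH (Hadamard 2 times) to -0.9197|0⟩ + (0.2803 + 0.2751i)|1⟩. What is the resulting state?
-0.9197|0⟩ + (0.2803 + 0.2751i)|1⟩

H² = I, so an even number of Hadamards cancels: H^2 = I and the state is unchanged.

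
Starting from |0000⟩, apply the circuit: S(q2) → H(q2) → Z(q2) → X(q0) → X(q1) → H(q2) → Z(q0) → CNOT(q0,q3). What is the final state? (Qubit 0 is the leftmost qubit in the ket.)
-|1111⟩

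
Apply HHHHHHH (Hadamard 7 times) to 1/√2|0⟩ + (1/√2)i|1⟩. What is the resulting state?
(1/2 + (1/2)i)|0⟩ + (1/2 - (1/2)i)|1⟩

H² = I, so H^7 = H: a single Hadamard. With (a, b) = (1/√2, (1/√2)i), H gives ((a + b)/√2, (a − b)/√2) = ((1/2 + (1/2)i), (1/2 - (1/2)i)).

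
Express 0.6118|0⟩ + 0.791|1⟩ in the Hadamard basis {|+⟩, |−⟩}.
0.9919|+⟩ - 0.1267|−⟩

With |ψ⟩ = α|0⟩ + β|1⟩, the Hadamard-basis coefficients are ⟨+|ψ⟩ = (α + β)/√2 and ⟨−|ψ⟩ = (α − β)/√2.
Here α = 0.6118, β = 0.791: (α + β)/√2 = 0.9919, (α − β)/√2 = -0.1267.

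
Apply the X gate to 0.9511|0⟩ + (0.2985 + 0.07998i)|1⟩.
(0.2985 + 0.07998i)|0⟩ + 0.9511|1⟩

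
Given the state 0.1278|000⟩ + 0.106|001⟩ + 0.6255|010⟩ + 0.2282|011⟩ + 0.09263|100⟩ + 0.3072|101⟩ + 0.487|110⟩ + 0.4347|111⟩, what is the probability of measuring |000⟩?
0.01633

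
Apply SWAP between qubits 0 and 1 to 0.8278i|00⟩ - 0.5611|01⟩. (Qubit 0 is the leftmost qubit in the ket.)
0.8278i|00⟩ - 0.5611|10⟩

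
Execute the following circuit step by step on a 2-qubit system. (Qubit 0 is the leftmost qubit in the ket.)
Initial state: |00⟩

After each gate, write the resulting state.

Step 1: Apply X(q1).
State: |01⟩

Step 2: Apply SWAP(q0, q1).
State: |10⟩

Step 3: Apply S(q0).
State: i|10⟩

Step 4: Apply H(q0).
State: (1/√2)i|00⟩ - (1/√2)i|10⟩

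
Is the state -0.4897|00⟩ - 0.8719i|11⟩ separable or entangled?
Entangled

Writing the state as a|00⟩ + b|01⟩ + c|10⟩ + d|11⟩, it is a product state iff ad − bc = 0.
Here (a, b, c, d) = (-0.4897, 0, 0, -0.8719i): ad − bc = (-0.4897)(-0.8719i) − (0)(0) = 0.427i ≠ 0, so the state is entangled.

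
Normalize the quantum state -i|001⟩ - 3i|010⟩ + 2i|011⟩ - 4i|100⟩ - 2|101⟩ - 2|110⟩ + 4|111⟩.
-0.1361i|001⟩ - (1/√6)i|010⟩ + 0.2722i|011⟩ - 0.5443i|100⟩ - 0.2722|101⟩ - 0.2722|110⟩ + 0.5443|111⟩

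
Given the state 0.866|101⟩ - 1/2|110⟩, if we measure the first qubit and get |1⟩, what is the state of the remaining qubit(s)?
0.866|01⟩ - 0.5|10⟩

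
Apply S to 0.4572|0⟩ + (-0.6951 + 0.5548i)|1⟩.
0.4572|0⟩ + (-0.5548 - 0.6951i)|1⟩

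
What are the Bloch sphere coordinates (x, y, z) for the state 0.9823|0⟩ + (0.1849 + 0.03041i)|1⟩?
(0.3633, 0.05974, 0.9298)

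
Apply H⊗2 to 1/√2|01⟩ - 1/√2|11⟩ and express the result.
1/√2|10⟩ - 1/√2|11⟩

H⊗2 gives amp(|y⟩) = (1/2) Σ_x (−1)^(x·y) amp(|x⟩), where x·y is the number of positions in which both x and y have a 1.
|00⟩: (1/√2 - 1/√2)/2 = 0
|01⟩: (-1/√2 + 1/√2)/2 = 0
|10⟩: (1/√2 + 1/√2)/2 = 1/√2
|11⟩: (-1/√2 - 1/√2)/2 = -1/√2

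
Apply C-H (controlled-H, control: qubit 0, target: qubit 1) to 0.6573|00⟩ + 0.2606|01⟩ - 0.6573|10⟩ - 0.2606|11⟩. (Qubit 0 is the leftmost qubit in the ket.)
0.6573|00⟩ + 0.2606|01⟩ - 0.6491|10⟩ - 0.2805|11⟩

C-H leaves the control-|0⟩ kets |00⟩, |01⟩ unchanged and applies H to qubit 1 on the control-|1⟩ pair (|10⟩, |11⟩).
H = [[1/√2, 1/√2], [1/√2, -1/√2]].
With a = amp(|10⟩) = -0.6573 and b = amp(|11⟩) = -0.2606:
new amp(|10⟩) = (1/√2)·a + (1/√2)·b = -0.6491
new amp(|11⟩) = (1/√2)·a + (-1/√2)·b = -0.2805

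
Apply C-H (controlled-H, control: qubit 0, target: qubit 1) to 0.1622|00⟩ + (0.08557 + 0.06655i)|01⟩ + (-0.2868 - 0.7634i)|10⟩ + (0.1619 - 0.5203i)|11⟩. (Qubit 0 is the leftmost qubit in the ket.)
0.1622|00⟩ + (0.08557 + 0.06655i)|01⟩ + (-0.08832 - 0.9077i)|10⟩ + (-0.3173 - 0.1719i)|11⟩

C-H leaves the control-|0⟩ kets |00⟩, |01⟩ unchanged and applies H to qubit 1 on the control-|1⟩ pair (|10⟩, |11⟩).
H = [[1/√2, 1/√2], [1/√2, -1/√2]].
With a = amp(|10⟩) = (-0.2868 - 0.7634i) and b = amp(|11⟩) = (0.1619 - 0.5203i):
new amp(|10⟩) = (1/√2)·a + (1/√2)·b = (-0.08832 - 0.9077i)
new amp(|11⟩) = (1/√2)·a + (-1/√2)·b = (-0.3173 - 0.1719i)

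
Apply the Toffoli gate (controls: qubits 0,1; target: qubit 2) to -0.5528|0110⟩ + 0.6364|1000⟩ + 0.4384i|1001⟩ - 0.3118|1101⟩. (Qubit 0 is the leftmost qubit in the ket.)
-0.5528|0110⟩ + 0.6364|1000⟩ + 0.4384i|1001⟩ - 0.3118|1111⟩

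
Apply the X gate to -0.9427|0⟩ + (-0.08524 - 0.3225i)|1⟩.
(-0.08524 - 0.3225i)|0⟩ - 0.9427|1⟩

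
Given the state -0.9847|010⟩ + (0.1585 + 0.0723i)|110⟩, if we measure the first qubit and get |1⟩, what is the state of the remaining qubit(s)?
(0.9098 + 0.415i)|10⟩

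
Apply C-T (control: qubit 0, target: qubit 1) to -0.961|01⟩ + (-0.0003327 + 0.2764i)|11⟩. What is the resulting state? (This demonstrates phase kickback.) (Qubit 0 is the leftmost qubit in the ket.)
-0.961|01⟩ + (-0.1957 + 0.1952i)|11⟩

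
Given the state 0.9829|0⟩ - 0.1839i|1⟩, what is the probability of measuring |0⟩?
0.9661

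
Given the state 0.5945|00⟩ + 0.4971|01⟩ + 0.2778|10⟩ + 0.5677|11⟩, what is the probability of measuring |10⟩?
0.07717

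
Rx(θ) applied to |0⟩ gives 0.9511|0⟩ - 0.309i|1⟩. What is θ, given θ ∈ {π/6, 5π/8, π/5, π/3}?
π/5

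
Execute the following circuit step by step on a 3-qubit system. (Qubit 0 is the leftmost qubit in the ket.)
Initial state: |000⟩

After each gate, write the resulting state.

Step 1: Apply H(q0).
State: 1/√2|000⟩ + 1/√2|100⟩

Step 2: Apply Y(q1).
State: (1/√2)i|010⟩ + (1/√2)i|110⟩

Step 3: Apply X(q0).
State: (1/√2)i|010⟩ + (1/√2)i|110⟩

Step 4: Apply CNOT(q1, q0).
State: (1/√2)i|010⟩ + (1/√2)i|110⟩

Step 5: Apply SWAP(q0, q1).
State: (1/√2)i|100⟩ + (1/√2)i|110⟩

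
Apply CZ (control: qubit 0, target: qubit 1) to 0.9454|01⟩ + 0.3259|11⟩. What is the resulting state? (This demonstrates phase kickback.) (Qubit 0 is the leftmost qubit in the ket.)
0.9454|01⟩ - 0.3259|11⟩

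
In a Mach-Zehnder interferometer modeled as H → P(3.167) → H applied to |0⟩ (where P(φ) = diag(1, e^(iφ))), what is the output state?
(0.0001614 - 0.0127i)|0⟩ + (0.9998 + 0.0127i)|1⟩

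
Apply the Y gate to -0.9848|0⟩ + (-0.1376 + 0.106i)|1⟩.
(0.106 + 0.1376i)|0⟩ - 0.9848i|1⟩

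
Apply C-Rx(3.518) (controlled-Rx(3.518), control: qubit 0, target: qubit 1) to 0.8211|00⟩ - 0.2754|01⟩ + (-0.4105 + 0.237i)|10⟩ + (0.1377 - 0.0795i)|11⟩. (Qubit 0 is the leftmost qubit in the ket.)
0.8211|00⟩ - 0.2754|01⟩ + (-0.001294 - 0.1796i)|10⟩ + (0.2071 + 0.4181i)|11⟩

C-Rx(3.518) leaves the control-|0⟩ kets |00⟩, |01⟩ unchanged and applies Rx(3.518) to qubit 1 on the control-|1⟩ pair (|10⟩, |11⟩).
Rx(3.518) = [[cos(θ/2), −i·sin(θ/2)], [−i·sin(θ/2), cos(θ/2)]]; θ = 3.518, cos(θ/2) ≈ -0.187095, sin(θ/2) ≈ 0.982342.
With a = amp(|10⟩) = (-0.4105 + 0.237i) and b = amp(|11⟩) = (0.1377 - 0.0795i):
new amp(|10⟩) = (-0.187095)·a + (-0.982342i)·b = (-0.001294 - 0.1796i)
new amp(|11⟩) = (-0.982342i)·a + (-0.187095)·b = (0.2071 + 0.4181i)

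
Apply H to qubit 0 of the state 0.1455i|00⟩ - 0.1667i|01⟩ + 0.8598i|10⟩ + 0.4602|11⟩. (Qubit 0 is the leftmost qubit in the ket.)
0.7109i|00⟩ + (0.3254 - 0.1179i)|01⟩ - 0.5051i|10⟩ + (-0.3254 - 0.1179i)|11⟩

H on qubit 0 mixes each pair of kets that differ only in qubit 0: amplitudes (a, b) of (|…0…⟩, |…1…⟩) become ((a + b)/√2, (a − b)/√2). Kets absent from the input have amplitude 0.
(|00⟩, |10⟩): (a, b) = (0.1455i, 0.8598i) → (0.7109i, -0.5051i)
(|01⟩, |11⟩): (a, b) = (-0.1667i, 0.4602) → ((0.3254 - 0.1179i), (-0.3254 - 0.1179i))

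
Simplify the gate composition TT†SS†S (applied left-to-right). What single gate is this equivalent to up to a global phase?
S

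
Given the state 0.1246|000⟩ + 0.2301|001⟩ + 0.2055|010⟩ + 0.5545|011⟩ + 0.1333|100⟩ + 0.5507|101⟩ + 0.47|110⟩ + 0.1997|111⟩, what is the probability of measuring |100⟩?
0.01777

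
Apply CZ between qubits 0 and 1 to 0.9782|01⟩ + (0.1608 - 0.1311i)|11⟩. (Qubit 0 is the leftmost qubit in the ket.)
0.9782|01⟩ + (-0.1608 + 0.1311i)|11⟩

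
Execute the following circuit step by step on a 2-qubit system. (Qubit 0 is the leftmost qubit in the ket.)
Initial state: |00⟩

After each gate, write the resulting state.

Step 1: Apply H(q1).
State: 1/√2|00⟩ + 1/√2|01⟩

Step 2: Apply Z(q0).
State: 1/√2|00⟩ + 1/√2|01⟩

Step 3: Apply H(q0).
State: 1/2|00⟩ + 1/2|01⟩ + 1/2|10⟩ + 1/2|11⟩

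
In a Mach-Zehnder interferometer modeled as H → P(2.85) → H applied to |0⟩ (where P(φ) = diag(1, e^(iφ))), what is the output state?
(0.02111 + 0.1437i)|0⟩ + (0.9789 - 0.1437i)|1⟩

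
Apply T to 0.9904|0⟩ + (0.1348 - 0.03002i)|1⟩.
0.9904|0⟩ + (0.1165 + 0.07409i)|1⟩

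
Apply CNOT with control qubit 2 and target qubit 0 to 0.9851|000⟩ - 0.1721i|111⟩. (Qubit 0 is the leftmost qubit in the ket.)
0.9851|000⟩ - 0.1721i|011⟩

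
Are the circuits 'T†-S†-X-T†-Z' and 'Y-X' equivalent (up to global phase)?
No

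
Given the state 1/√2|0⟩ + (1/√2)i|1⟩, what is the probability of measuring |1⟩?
1/2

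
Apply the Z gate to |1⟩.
-|1⟩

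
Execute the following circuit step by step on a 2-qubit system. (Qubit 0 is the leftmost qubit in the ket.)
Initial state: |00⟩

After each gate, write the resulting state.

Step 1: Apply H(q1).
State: 1/√2|00⟩ + 1/√2|01⟩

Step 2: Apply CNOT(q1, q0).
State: 1/√2|00⟩ + 1/√2|11⟩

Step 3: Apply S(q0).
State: 1/√2|00⟩ + (1/√2)i|11⟩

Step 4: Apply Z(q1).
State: 1/√2|00⟩ - (1/√2)i|11⟩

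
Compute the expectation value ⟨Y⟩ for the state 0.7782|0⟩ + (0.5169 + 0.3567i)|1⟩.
0.5552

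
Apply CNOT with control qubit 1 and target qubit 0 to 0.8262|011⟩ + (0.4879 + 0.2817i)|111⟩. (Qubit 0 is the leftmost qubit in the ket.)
(0.4879 + 0.2817i)|011⟩ + 0.8262|111⟩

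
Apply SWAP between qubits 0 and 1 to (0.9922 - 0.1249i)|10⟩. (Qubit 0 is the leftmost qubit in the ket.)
(0.9922 - 0.1249i)|01⟩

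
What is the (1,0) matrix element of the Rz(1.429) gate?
0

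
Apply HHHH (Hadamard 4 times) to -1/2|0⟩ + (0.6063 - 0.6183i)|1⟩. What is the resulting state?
-1/2|0⟩ + (0.6063 - 0.6183i)|1⟩

H² = I, so an even number of Hadamards cancels: H^4 = I and the state is unchanged.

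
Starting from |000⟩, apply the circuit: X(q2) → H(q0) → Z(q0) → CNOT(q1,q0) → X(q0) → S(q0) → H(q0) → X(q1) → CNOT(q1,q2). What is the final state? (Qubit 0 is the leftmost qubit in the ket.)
(-1/2 + (1/2)i)|010⟩ + (-1/2 - (1/2)i)|110⟩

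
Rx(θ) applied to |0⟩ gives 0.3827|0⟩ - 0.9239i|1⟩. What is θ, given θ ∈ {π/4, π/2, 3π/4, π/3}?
3π/4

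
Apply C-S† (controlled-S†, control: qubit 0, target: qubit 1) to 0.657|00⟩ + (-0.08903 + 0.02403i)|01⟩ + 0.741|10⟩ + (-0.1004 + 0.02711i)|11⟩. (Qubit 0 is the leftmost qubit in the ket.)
0.657|00⟩ + (-0.08903 + 0.02403i)|01⟩ + 0.741|10⟩ + (0.02711 + 0.1004i)|11⟩

C-S† leaves the control-|0⟩ kets |00⟩, |01⟩ unchanged and applies S† to qubit 1 on the control-|1⟩ pair (|10⟩, |11⟩).
S† = [[1, 0], [0, -i]].
With a = amp(|10⟩) = 0.741 and b = amp(|11⟩) = (-0.1004 + 0.02711i):
new amp(|10⟩) = (1)·a = 0.741
new amp(|11⟩) = (-i)·b = (0.02711 + 0.1004i)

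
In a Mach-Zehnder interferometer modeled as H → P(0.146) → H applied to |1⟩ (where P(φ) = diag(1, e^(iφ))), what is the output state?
(0.00532 - 0.07274i)|0⟩ + (0.9947 + 0.07274i)|1⟩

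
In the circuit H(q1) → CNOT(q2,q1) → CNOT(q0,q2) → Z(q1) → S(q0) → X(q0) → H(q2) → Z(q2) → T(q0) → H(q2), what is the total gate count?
10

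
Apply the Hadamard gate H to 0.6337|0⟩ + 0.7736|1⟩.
0.9951|0⟩ - 0.09892|1⟩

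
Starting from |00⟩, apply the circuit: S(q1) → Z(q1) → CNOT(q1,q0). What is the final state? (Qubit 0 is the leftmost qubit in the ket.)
|00⟩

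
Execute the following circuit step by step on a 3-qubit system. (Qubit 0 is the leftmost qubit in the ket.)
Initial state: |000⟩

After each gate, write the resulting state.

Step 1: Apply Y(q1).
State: i|010⟩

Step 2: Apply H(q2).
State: (1/√2)i|010⟩ + (1/√2)i|011⟩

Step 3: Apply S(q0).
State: (1/√2)i|010⟩ + (1/√2)i|011⟩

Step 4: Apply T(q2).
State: (1/√2)i|010⟩ + (-1/2 + (1/2)i)|011⟩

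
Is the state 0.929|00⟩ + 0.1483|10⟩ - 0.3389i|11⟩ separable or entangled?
Entangled

Writing the state as a|00⟩ + b|01⟩ + c|10⟩ + d|11⟩, it is a product state iff ad − bc = 0.
Here (a, b, c, d) = (0.929, 0, 0.1483, -0.3389i): ad − bc = (0.929)(-0.3389i) − (0)(0.1483) = -0.3148i ≠ 0, so the state is entangled.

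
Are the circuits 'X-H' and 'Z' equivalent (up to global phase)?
No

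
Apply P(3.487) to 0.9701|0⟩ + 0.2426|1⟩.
0.9701|0⟩ + (-0.2283 - 0.08214i)|1⟩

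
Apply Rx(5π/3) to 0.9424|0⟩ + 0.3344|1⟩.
(-0.8161 - 0.1672i)|0⟩ + (-0.2896 - 0.4712i)|1⟩

Rx(5π/3) = [[cos(θ/2), −i·sin(θ/2)], [−i·sin(θ/2), cos(θ/2)]]; θ = 5π/3, cos(θ/2) ≈ -0.866025, sin(θ/2) ≈ 0.5.
With a = amp(|0⟩) = 0.9424 and b = amp(|1⟩) = 0.3344:
new amp(|0⟩) = (-0.866025)·a + (-0.5i)·b = (-0.8161 - 0.1672i)
new amp(|1⟩) = (-0.5i)·a + (-0.866025)·b = (-0.2896 - 0.4712i)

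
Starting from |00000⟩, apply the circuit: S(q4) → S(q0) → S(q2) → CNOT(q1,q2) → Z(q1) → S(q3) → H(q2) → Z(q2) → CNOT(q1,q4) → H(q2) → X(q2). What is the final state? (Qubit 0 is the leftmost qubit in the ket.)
|00000⟩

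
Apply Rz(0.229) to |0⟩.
(0.9935 - 0.1142i)|0⟩

Rz(0.229) = [[e^(−iθ/2), 0], [0, e^(iθ/2)]] with e^(±iθ/2) = cos(θ/2) ± i·sin(θ/2); θ = 0.229, cos(θ/2) ≈ 0.993452, sin(θ/2) ≈ 0.11425.
With a = amp(|0⟩) = 1 and b = amp(|1⟩) = 0:
new amp(|0⟩) = (0.993452 - 0.11425i)·a = (0.9935 - 0.1142i)
new amp(|1⟩) = (0.993452 + 0.11425i)·b = 0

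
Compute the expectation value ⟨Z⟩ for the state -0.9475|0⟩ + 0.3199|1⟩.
0.7954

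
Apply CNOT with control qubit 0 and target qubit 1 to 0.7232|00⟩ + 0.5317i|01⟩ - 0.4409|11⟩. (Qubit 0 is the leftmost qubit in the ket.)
0.7232|00⟩ + 0.5317i|01⟩ - 0.4409|10⟩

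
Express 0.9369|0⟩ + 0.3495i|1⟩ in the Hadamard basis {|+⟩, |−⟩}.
(0.6625 + 0.2471i)|+⟩ + (0.6625 - 0.2471i)|−⟩

With |ψ⟩ = α|0⟩ + β|1⟩, the Hadamard-basis coefficients are ⟨+|ψ⟩ = (α + β)/√2 and ⟨−|ψ⟩ = (α − β)/√2.
Here α = 0.9369, β = 0.3495i: (α + β)/√2 = (0.6625 + 0.2471i), (α − β)/√2 = (0.6625 - 0.2471i).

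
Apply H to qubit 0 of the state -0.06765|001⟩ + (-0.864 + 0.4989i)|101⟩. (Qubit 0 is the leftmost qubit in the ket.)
(-0.6588 + 0.3528i)|001⟩ + (0.5631 - 0.3528i)|101⟩

H on qubit 0 mixes each pair of kets that differ only in qubit 0: amplitudes (a, b) of (|…0…⟩, |…1…⟩) become ((a + b)/√2, (a − b)/√2). Kets absent from the input have amplitude 0.
(|001⟩, |101⟩): (a, b) = (-0.06765, (-0.864 + 0.4989i)) → ((-0.6588 + 0.3528i), (0.5631 - 0.3528i))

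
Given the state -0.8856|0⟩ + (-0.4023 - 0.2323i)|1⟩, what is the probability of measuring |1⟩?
0.2158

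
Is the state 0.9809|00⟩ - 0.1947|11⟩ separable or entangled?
Entangled

Writing the state as a|00⟩ + b|01⟩ + c|10⟩ + d|11⟩, it is a product state iff ad − bc = 0.
Here (a, b, c, d) = (0.9809, 0, 0, -0.1947): ad − bc = (0.9809)(-0.1947) − (0)(0) = -0.191 ≠ 0, so the state is entangled.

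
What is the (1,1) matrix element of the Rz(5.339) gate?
(-0.8906 + 0.4548i)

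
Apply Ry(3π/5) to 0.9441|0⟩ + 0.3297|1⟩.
0.2882|0⟩ + 0.9576|1⟩

Ry(3π/5) = [[cos(θ/2), −sin(θ/2)], [sin(θ/2), cos(θ/2)]]; θ = 3π/5, cos(θ/2) ≈ 0.587785, sin(θ/2) ≈ 0.809017.
With a = amp(|0⟩) = 0.9441 and b = amp(|1⟩) = 0.3297:
new amp(|0⟩) = (0.587785)·a + (-0.809017)·b = 0.2882
new amp(|1⟩) = (0.809017)·a + (0.587785)·b = 0.9576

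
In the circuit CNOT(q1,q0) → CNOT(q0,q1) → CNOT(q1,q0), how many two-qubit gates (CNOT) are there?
3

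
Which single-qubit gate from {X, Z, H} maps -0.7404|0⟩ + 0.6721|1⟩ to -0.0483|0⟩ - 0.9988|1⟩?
H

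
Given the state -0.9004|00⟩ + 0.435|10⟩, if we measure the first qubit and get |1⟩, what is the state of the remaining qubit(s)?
|0⟩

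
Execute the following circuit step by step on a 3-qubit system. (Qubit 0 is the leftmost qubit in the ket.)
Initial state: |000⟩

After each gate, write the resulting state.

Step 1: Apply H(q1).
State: 1/√2|000⟩ + 1/√2|010⟩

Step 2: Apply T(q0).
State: 1/√2|000⟩ + 1/√2|010⟩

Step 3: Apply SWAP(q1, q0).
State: 1/√2|000⟩ + 1/√2|100⟩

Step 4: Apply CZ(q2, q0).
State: 1/√2|000⟩ + 1/√2|100⟩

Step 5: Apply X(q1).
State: 1/√2|010⟩ + 1/√2|110⟩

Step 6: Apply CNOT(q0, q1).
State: 1/√2|010⟩ + 1/√2|100⟩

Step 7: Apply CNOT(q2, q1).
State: 1/√2|010⟩ + 1/√2|100⟩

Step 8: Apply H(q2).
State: 1/2|010⟩ + 1/2|011⟩ + 1/2|100⟩ + 1/2|101⟩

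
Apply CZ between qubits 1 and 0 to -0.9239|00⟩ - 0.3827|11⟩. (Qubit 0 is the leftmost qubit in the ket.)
-0.9239|00⟩ + 0.3827|11⟩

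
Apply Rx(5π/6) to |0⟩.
0.2588|0⟩ - 0.9659i|1⟩

Rx(5π/6) = [[cos(θ/2), −i·sin(θ/2)], [−i·sin(θ/2), cos(θ/2)]]; θ = 5π/6, cos(θ/2) ≈ 0.258819, sin(θ/2) ≈ 0.965926.
With a = amp(|0⟩) = 1 and b = amp(|1⟩) = 0:
new amp(|0⟩) = (0.258819)·a + (-0.965926i)·b = 0.2588
new amp(|1⟩) = (-0.965926i)·a + (0.258819)·b = -0.9659i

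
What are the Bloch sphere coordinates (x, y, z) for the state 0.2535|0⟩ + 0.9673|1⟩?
(0.4904, 0, -0.8714)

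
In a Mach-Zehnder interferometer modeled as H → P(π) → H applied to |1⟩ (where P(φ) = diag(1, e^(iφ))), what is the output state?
|0⟩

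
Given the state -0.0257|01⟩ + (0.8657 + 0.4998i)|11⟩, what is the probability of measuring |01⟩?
0.0006605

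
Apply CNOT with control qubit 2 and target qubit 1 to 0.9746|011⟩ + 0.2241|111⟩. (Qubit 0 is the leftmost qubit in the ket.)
0.9746|001⟩ + 0.2241|101⟩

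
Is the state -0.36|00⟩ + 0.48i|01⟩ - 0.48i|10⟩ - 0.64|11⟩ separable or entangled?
Separable

Writing the state as a|00⟩ + b|01⟩ + c|10⟩ + d|11⟩, it is a product state iff ad − bc = 0.
Here (a, b, c, d) = (-0.36, 0.48i, -0.48i, -0.64): ad − bc = (-0.36)(-0.64) − (0.48i)(-0.48i) = 0, so the state is separable.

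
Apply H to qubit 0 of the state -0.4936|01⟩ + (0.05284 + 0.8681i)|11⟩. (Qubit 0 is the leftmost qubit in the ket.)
(-0.3117 + 0.6138i)|01⟩ + (-0.3864 - 0.6138i)|11⟩

H on qubit 0 mixes each pair of kets that differ only in qubit 0: amplitudes (a, b) of (|…0…⟩, |…1…⟩) become ((a + b)/√2, (a − b)/√2). Kets absent from the input have amplitude 0.
(|01⟩, |11⟩): (a, b) = (-0.4936, (0.05284 + 0.8681i)) → ((-0.3117 + 0.6138i), (-0.3864 - 0.6138i))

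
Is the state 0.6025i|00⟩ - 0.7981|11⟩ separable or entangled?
Entangled

Writing the state as a|00⟩ + b|01⟩ + c|10⟩ + d|11⟩, it is a product state iff ad − bc = 0.
Here (a, b, c, d) = (0.6025i, 0, 0, -0.7981): ad − bc = (0.6025i)(-0.7981) − (0)(0) = -0.4809i ≠ 0, so the state is entangled.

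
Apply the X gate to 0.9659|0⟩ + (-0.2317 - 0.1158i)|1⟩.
(-0.2317 - 0.1158i)|0⟩ + 0.9659|1⟩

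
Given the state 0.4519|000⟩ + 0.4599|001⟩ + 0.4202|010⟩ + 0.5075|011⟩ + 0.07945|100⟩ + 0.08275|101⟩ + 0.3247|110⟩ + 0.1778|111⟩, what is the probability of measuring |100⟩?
0.006312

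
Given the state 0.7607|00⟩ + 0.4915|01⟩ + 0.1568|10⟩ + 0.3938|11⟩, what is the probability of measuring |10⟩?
0.02459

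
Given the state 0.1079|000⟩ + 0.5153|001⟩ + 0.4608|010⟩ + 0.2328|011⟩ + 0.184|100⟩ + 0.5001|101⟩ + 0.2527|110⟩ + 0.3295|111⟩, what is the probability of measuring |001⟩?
0.2655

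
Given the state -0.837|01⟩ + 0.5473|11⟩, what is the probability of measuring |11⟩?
0.2995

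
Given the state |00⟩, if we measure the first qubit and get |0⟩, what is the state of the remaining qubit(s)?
|0⟩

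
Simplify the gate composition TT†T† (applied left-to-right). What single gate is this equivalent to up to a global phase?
T†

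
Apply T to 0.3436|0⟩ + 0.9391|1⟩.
0.3436|0⟩ + (0.664 + 0.664i)|1⟩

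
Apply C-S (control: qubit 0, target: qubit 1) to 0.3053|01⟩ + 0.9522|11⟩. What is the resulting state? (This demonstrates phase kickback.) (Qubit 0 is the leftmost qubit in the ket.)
0.3053|01⟩ + 0.9522i|11⟩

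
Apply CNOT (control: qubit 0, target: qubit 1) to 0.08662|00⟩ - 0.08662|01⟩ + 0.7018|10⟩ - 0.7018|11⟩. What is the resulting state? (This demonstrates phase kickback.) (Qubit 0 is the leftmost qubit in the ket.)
0.08662|00⟩ - 0.08662|01⟩ - 0.7018|10⟩ + 0.7018|11⟩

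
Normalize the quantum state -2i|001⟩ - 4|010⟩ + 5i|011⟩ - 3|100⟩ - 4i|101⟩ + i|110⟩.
-0.2374i|001⟩ - 0.4747|010⟩ + 0.5934i|011⟩ - 0.356|100⟩ - 0.4747i|101⟩ + 0.1187i|110⟩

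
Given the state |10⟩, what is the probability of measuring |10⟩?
1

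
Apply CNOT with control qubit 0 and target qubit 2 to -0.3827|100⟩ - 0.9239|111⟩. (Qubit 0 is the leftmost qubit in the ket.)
-0.3827|101⟩ - 0.9239|110⟩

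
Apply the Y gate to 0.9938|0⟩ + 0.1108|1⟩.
-0.1108i|0⟩ + 0.9938i|1⟩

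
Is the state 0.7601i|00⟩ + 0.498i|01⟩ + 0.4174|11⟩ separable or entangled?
Entangled

Writing the state as a|00⟩ + b|01⟩ + c|10⟩ + d|11⟩, it is a product state iff ad − bc = 0.
Here (a, b, c, d) = (0.7601i, 0.498i, 0, 0.4174): ad − bc = (0.7601i)(0.4174) − (0.498i)(0) = 0.3173i ≠ 0, so the state is entangled.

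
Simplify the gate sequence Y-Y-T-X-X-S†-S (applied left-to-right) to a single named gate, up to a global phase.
T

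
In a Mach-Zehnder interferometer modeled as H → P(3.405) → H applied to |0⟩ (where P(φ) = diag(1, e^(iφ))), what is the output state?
(0.01725 - 0.1302i)|0⟩ + (0.9828 + 0.1302i)|1⟩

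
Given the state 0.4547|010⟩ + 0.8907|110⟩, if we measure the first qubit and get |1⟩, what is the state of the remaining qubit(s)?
|10⟩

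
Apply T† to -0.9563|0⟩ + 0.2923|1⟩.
-0.9563|0⟩ + (0.2067 - 0.2067i)|1⟩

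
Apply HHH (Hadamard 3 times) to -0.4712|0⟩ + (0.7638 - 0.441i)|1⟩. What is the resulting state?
(0.2069 - 0.3118i)|0⟩ + (-0.8733 + 0.3118i)|1⟩

H² = I, so H^3 = H: a single Hadamard. With (a, b) = (-0.4712, (0.7638 - 0.441i)), H gives ((a + b)/√2, (a − b)/√2) = ((0.2069 - 0.3118i), (-0.8733 + 0.3118i)).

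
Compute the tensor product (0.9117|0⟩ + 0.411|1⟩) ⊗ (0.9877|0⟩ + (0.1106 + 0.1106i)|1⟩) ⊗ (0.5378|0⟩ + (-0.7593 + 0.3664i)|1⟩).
0.4843|000⟩ + (-0.6837 + 0.3299i)|001⟩ + (0.05423 + 0.05423i)|010⟩ + (-0.1135 - 0.03962i)|011⟩ + 0.2183|100⟩ + (-0.3082 + 0.1487i)|101⟩ + (0.02445 + 0.02445i)|110⟩ + (-0.05117 - 0.01786i)|111⟩

amp(|b₁b₂…⟩) = product of the factor amplitudes for bits b₁, b₂, …; only kets whose every factor amplitude is nonzero survive.
|000⟩: (0.9117)(0.9877)(0.5378) = 0.4843
|001⟩: (0.9117)(0.9877)(-0.7593 + 0.3664i) = (-0.6837 + 0.3299i)
|010⟩: (0.9117)(0.1106 + 0.1106i)(0.5378) = (0.05423 + 0.05423i)
|011⟩: (0.9117)(0.1106 + 0.1106i)(-0.7593 + 0.3664i) = (-0.1135 - 0.03962i)
|100⟩: (0.411)(0.9877)(0.5378) = 0.2183
|101⟩: (0.411)(0.9877)(-0.7593 + 0.3664i) = (-0.3082 + 0.1487i)
|110⟩: (0.411)(0.1106 + 0.1106i)(0.5378) = (0.02445 + 0.02445i)
|111⟩: (0.411)(0.1106 + 0.1106i)(-0.7593 + 0.3664i) = (-0.05117 - 0.01786i)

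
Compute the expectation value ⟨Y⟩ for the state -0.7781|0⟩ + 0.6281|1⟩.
0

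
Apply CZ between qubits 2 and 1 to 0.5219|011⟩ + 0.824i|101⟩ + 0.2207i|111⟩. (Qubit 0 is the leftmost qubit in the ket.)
-0.5219|011⟩ + 0.824i|101⟩ - 0.2207i|111⟩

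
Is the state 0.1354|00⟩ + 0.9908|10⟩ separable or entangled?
Separable

Writing the state as a|00⟩ + b|01⟩ + c|10⟩ + d|11⟩, it is a product state iff ad − bc = 0.
Here (a, b, c, d) = (0.1354, 0, 0.9908, 0): ad − bc = (0.1354)(0) − (0)(0.9908) = 0, so the state is separable.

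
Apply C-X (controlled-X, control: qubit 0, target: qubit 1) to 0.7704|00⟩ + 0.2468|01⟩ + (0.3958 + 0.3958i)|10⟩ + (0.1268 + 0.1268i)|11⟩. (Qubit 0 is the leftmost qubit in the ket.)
0.7704|00⟩ + 0.2468|01⟩ + (0.1268 + 0.1268i)|10⟩ + (0.3958 + 0.3958i)|11⟩

C-X leaves the control-|0⟩ kets |00⟩, |01⟩ unchanged and applies X to qubit 1 on the control-|1⟩ pair (|10⟩, |11⟩).
X = [[0, 1], [1, 0]].
With a = amp(|10⟩) = (0.3958 + 0.3958i) and b = amp(|11⟩) = (0.1268 + 0.1268i):
new amp(|10⟩) = (1)·b = (0.1268 + 0.1268i)
new amp(|11⟩) = (1)·a = (0.3958 + 0.3958i)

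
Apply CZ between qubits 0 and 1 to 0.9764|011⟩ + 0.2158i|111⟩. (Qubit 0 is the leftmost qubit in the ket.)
0.9764|011⟩ - 0.2158i|111⟩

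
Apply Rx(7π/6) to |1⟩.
-0.9659i|0⟩ - 0.2588|1⟩

Rx(7π/6) = [[cos(θ/2), −i·sin(θ/2)], [−i·sin(θ/2), cos(θ/2)]]; θ = 7π/6, cos(θ/2) ≈ -0.258819, sin(θ/2) ≈ 0.965926.
With a = amp(|0⟩) = 0 and b = amp(|1⟩) = 1:
new amp(|0⟩) = (-0.258819)·a + (-0.965926i)·b = -0.9659i
new amp(|1⟩) = (-0.965926i)·a + (-0.258819)·b = -0.2588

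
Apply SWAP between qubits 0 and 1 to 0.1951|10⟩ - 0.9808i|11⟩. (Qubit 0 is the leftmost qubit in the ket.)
0.1951|01⟩ - 0.9808i|11⟩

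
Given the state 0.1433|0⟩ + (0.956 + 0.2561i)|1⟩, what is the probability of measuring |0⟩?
0.02053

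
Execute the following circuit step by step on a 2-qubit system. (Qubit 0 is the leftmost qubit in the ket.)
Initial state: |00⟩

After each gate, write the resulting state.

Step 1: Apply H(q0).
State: 1/√2|00⟩ + 1/√2|10⟩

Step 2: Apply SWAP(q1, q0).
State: 1/√2|00⟩ + 1/√2|01⟩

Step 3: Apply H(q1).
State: |00⟩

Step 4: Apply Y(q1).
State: i|01⟩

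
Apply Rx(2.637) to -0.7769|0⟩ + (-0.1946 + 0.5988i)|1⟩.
(0.3859 + 0.1884i)|0⟩ + (-0.04858 + 0.9018i)|1⟩

Rx(2.637) = [[cos(θ/2), −i·sin(θ/2)], [−i·sin(θ/2), cos(θ/2)]]; θ = 2.637, cos(θ/2) ≈ 0.249628, sin(θ/2) ≈ 0.968342.
With a = amp(|0⟩) = -0.7769 and b = amp(|1⟩) = (-0.1946 + 0.5988i):
new amp(|0⟩) = (0.249628)·a + (-0.968342i)·b = (0.3859 + 0.1884i)
new amp(|1⟩) = (-0.968342i)·a + (0.249628)·b = (-0.04858 + 0.9018i)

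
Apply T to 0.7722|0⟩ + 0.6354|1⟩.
0.7722|0⟩ + (0.4493 + 0.4493i)|1⟩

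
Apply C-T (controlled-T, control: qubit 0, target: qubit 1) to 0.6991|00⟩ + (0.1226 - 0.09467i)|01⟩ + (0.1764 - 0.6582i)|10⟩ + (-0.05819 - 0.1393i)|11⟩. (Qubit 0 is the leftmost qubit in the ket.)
0.6991|00⟩ + (0.1226 - 0.09467i)|01⟩ + (0.1764 - 0.6582i)|10⟩ + (0.05735 - 0.1396i)|11⟩

C-T leaves the control-|0⟩ kets |00⟩, |01⟩ unchanged and applies T to qubit 1 on the control-|1⟩ pair (|10⟩, |11⟩).
T = [[1, 0], [0, (1/√2 + (1/√2)i)]].
With a = amp(|10⟩) = (0.1764 - 0.6582i) and b = amp(|11⟩) = (-0.05819 - 0.1393i):
new amp(|10⟩) = (1)·a = (0.1764 - 0.6582i)
new amp(|11⟩) = (1/√2 + (1/√2)i)·b = (0.05735 - 0.1396i)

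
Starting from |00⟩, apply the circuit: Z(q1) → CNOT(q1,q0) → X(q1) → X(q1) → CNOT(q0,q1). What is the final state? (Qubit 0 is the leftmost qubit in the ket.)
|00⟩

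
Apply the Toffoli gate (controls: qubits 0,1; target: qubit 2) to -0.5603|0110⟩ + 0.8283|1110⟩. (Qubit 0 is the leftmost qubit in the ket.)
-0.5603|0110⟩ + 0.8283|1100⟩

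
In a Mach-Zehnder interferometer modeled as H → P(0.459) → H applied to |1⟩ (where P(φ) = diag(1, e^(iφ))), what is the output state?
(0.05175 - 0.2215i)|0⟩ + (0.9482 + 0.2215i)|1⟩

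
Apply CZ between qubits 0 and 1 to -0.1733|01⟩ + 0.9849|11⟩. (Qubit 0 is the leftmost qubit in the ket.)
-0.1733|01⟩ - 0.9849|11⟩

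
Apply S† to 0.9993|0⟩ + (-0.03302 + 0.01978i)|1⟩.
0.9993|0⟩ + (0.01978 + 0.03302i)|1⟩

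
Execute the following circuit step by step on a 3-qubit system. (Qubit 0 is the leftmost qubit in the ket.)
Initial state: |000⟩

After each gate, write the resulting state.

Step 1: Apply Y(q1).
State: i|010⟩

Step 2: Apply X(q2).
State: i|011⟩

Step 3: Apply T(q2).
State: (-1/√2 + (1/√2)i)|011⟩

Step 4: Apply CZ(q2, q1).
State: (1/√2 - (1/√2)i)|011⟩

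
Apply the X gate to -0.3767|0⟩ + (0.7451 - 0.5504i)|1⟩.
(0.7451 - 0.5504i)|0⟩ - 0.3767|1⟩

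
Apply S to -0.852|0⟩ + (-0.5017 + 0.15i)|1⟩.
-0.852|0⟩ + (-0.15 - 0.5017i)|1⟩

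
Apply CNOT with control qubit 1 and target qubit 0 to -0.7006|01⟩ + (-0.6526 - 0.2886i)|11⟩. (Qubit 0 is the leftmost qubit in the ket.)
(-0.6526 - 0.2886i)|01⟩ - 0.7006|11⟩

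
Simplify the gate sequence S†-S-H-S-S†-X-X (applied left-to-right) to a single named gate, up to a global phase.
H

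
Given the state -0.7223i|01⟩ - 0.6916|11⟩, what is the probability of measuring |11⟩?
0.4783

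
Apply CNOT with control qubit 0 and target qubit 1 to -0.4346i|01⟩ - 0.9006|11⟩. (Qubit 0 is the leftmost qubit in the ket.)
-0.4346i|01⟩ - 0.9006|10⟩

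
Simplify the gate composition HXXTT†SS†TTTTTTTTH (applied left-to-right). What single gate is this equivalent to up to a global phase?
I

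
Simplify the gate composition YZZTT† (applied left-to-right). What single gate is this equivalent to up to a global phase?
Y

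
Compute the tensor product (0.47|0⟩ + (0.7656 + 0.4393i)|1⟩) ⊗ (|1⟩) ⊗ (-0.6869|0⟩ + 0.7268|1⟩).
-0.3228|010⟩ + 0.3416|011⟩ + (-0.5259 - 0.3018i)|110⟩ + (0.5564 + 0.3193i)|111⟩

amp(|b₁b₂…⟩) = product of the factor amplitudes for bits b₁, b₂, …; only kets whose every factor amplitude is nonzero survive.
|010⟩: (0.47)(1)(-0.6869) = -0.3228
|011⟩: (0.47)(1)(0.7268) = 0.3416
|110⟩: (0.7656 + 0.4393i)(1)(-0.6869) = (-0.5259 - 0.3018i)
|111⟩: (0.7656 + 0.4393i)(1)(0.7268) = (0.5564 + 0.3193i)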